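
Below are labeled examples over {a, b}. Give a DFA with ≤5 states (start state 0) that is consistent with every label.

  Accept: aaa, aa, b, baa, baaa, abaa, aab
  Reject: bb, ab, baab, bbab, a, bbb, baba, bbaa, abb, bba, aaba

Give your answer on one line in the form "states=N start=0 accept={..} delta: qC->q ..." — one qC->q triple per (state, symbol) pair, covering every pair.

states=5 start=0 accept={0,2,3} delta: 0a->1 0b->2 1a->3 1b->1 2a->2 2b->4 3a->0 3b->0 4a->4 4b->1

Fold the examples into a partial DFA from state 0: repeatedly fix the first undefined (state, symbol) met by the shortest-then-alphabetical prefix, trying targets in increasing order and rejecting any under which an Accept and a Reject string meet in one state with the same remainder; add a state when all current targets are rejected. Accepting states are where Accept strings end.
a: 0a undefined. 0a->0: no, aaa/a meet in 0. Open state 1: 0a->1.
b: 0b undefined. 0b->0: no, aa/bbaa meet in 1 with "a" left. 0b->1: no, b/a meet in 1. Open state 2: 0b->2.
aa: 1a undefined. 1a->0: no, aaa/a meet in 1. 1a->1: no, aaa/a meet in 1. 1a->2: no, aab/bb meet in 2 with "b" left. Open state 3: 1a->3.
ab: 1b undefined. 1b->0: no, b/abb meet in 2. 1b->1: ok.
ba: 2a undefined. 2a->0: no, baa/ab meet in 1. 2a->1: no, aa/baba meet in 3. 2a->2: ok.
bb: 2b undefined. 2b->0: no, aa/bbaa meet in 3. 2b->1: no, aaa/bbaa meet in 3 with "a" left. 2b->2: no, b/bb meet in 2. 2b->3: no, aaa/baba meet in 3 with "a" left. Open state 4: 2b->4.
aaa: 3a undefined. 3a->0: ok.
aab: 3b undefined. 3b->0: ok.
bba: 4a undefined. 4a->0: no, aaa/baba meet in 0. 4a->1: no, aa/bbaa meet in 3. 4a->2: no, b/baba meet in 2. 4a->3: no, aaa/bbab meet in 0. 4a->4: ok.
bbb: 4b undefined. 4b->0: no, aaa/bbab meet in 0. 4b->1: ok.
All examples now run through 5 states with every (state, symbol) defined. Accept strings end in {0,2,3}, Reject strings end in {1,4}; accept={0,2,3}.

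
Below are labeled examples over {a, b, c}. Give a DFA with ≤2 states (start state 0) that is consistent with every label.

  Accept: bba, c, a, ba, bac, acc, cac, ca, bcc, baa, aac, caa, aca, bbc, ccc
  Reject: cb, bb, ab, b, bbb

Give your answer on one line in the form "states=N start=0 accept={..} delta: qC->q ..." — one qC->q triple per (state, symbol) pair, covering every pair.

Fold the examples into a partial DFA from state 0: repeatedly fix the first undefined (state, symbol) met by the shortest-then-alphabetical prefix, trying targets in increasing order and rejecting any under which an Accept and a Reject string meet in one state with the same remainder; add a state when all current targets are rejected. Accepting states are where Accept strings end.
a: 0a undefined. 0a->0: ok.
b: 0b undefined. 0b->0: no, bba/bb meet in 0. Open state 1: 0b->1.
c: 0c undefined. 0c->0: ok.
ba: 1a undefined. 1a->0: ok.
bb: 1b undefined. 1b->0: no, bba/bb meet in 0. 1b->1: ok.
bc: 1c undefined. 1c->0: ok.
All examples now run through 2 states with every (state, symbol) defined. Accept strings end in {0}, Reject strings end in {1}; accept={0}.

states=2 start=0 accept={0} delta: 0a->0 0b->1 0c->0 1a->0 1b->1 1c->0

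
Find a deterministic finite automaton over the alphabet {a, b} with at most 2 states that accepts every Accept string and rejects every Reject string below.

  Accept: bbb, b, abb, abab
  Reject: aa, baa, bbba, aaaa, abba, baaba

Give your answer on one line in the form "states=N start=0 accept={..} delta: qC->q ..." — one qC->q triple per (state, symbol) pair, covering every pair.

states=2 start=0 accept={1} delta: 0a->0 0b->1 1a->0 1b->1

Fold the examples into a partial DFA from state 0: repeatedly fix the first undefined (state, symbol) met by the shortest-then-alphabetical prefix, trying targets in increasing order and rejecting any under which an Accept and a Reject string meet in one state with the same remainder; add a state when all current targets are rejected. Accepting states are where Accept strings end.
a: 0a undefined. 0a->0: ok.
b: 0b undefined. 0b->0: no, bbb/aa meet in 0. Open state 1: 0b->1.
ba: 1a undefined. 1a->0: ok.
bb: 1b undefined. 1b->0: no, abb/aa meet in 0. 1b->1: ok.
All examples now run through 2 states with every (state, symbol) defined. Accept strings end in {1}, Reject strings end in {0}; accept={1}.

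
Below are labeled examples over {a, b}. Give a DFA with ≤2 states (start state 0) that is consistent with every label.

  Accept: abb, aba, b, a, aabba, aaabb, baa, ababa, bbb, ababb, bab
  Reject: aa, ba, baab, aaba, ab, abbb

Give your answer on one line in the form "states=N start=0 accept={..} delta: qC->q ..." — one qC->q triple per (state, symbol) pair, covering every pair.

states=2 start=0 accept={1} delta: 0a->1 0b->1 1a->0 1b->0

State merging on the prefix tree: take the shortest (then alphabetical) example prefix whose next move is undefined and point that move at state 0, else 1, else 2, ...; a target is out if some Accept/Reject pair would then sit in one state with the same input left (inseparable). If every existing state is out, open a new one.
a: 0a undefined. 0a->0: no, aba/ba meet in 0 with "ba" left. Open state 1: 0a->1.
b: 0b undefined. 0b->0: no, a/ba meet in 1. 0b->1: ok.
aa: 1a undefined. 1a->0: ok.
ab: 1b undefined. 1b->0: ok.
All examples now run through 2 states with every (state, symbol) defined. Accept strings end in {1}, Reject strings end in {0}; accept={1}.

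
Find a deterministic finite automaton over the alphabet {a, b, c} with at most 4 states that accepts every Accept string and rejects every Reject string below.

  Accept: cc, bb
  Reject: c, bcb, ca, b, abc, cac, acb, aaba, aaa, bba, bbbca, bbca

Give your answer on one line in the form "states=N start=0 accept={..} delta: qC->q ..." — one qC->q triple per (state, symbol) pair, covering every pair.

Fold the examples into a partial DFA from state 0: repeatedly fix the first undefined (state, symbol) met by the shortest-then-alphabetical prefix, trying targets in increasing order and rejecting any under which an Accept and a Reject string meet in one state with the same remainder; add a state when all current targets are rejected. Accepting states are where Accept strings end.
a: 0a undefined. 0a->0: ok.
b: 0b undefined. 0b->0: no, bb/b meet in 0. Open state 1: 0b->1.
c: 0c undefined. 0c->0: no, cc/c meet in 0. 0c->1: no, cc/abc meet in 1 with "c" left. Open state 2: 0c->2.
bb: 1b undefined. 1b->0: no, bb/aaa meet in 0. 1b->1: no, bb/b meet in 1. 1b->2: no, bb/c meet in 2. Open state 3: 1b->3.
bc: 1c undefined. 1c->0: ok.
ca: 2a undefined. 2a->0: ok.
cc: 2c undefined. 2c->0: no, cc/ca meet in 0. 2c->1: no, cc/bcb meet in 1. 2c->2: no, cc/c meet in 2. 2c->3: ok.
acb: 2b undefined. 2b->0: ok.
bba: 3a undefined. 3a->0: ok.
bbb: 3b undefined. 3b->0: ok.
bbc: 3c undefined. 3c->0: ok.
aaba: 1a undefined. 1a->0: ok.
All examples now run through 4 states with every (state, symbol) defined. Accept strings end in {3}, Reject strings end in {0,1,2}; accept={3}.

states=4 start=0 accept={3} delta: 0a->0 0b->1 0c->2 1a->0 1b->3 1c->0 2a->0 2b->0 2c->3 3a->0 3b->0 3c->0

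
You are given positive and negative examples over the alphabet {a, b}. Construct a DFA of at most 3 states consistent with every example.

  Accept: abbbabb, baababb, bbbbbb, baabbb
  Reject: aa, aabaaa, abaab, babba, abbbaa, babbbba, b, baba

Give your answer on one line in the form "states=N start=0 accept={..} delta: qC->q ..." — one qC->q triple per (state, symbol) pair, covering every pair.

states=3 start=0 accept={2} delta: 0a->0 0b->1 1a->0 1b->2 2a->0 2b->2

State merging on the prefix tree: take the shortest (then alphabetical) example prefix whose next move is undefined and point that move at state 0, else 1, else 2, ...; a target is out if some Accept/Reject pair would then sit in one state with the same input left (inseparable). If every existing state is out, open a new one.
a: 0a undefined. 0a->0: ok.
b: 0b undefined. 0b->0: no, abbbabb/aa meet in 0. Open state 1: 0b->1.
ba: 1a undefined. 1a->0: ok.
bb: 1b undefined. 1b->0: no, abbbabb/aa meet in 0. 1b->1: no, abbbabb/abaab meet in 1. Open state 2: 1b->2.
bbb: 2b undefined. 2b->0: no, bbbbbb/aa meet in 0. 2b->1: no, baabbb/abaab meet in 1. 2b->2: ok.
abbba: 2a undefined. 2a->0: ok.
All examples now run through 3 states with every (state, symbol) defined. Accept strings end in {2}, Reject strings end in {0,1}; accept={2}.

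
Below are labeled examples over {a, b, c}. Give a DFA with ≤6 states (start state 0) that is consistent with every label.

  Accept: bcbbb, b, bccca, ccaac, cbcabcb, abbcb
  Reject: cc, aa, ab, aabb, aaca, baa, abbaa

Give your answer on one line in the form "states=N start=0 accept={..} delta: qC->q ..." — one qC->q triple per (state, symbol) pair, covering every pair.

states=5 start=0 accept={0,4} delta: 0a->1 0b->0 0c->1 1a->1 1b->2 1c->2 2a->3 2b->3 2c->3 3a->4 3b->0 3c->0 4a->1 4b->2 4c->0

State merging on the prefix tree: take the shortest (then alphabetical) example prefix whose next move is undefined and point that move at state 0, else 1, else 2, ...; a target is out if some Accept/Reject pair would then sit in one state with the same input left (inseparable). If every existing state is out, open a new one.
a: 0a undefined. 0a->0: no, b/ab meet in 0 with "b" left. Open state 1: 0a->1.
b: 0b undefined. 0b->0: ok.
c: 0c undefined. 0c->0: no, bcbbb/cc meet in 0. 0c->1: ok.
aa: 1a undefined. 1a->0: no, b/aa meet in 0. 1a->1: ok.
ab: 1b undefined. 1b->0: no, bcbbb/ab meet in 0. 1b->1: no, bcbbb/aa meet in 1. Open state 2: 1b->2.
cc: 1c undefined. 1c->0: no, b/cc meet in 0. 1c->1: no, bccca/cc meet in 1. 1c->2: ok.
abb: 2b undefined. 2b->0: no, bcbbb/aabb meet in 0. 2b->1: no, bcbbb/cc meet in 2. 2b->2: no, bcbbb/cc meet in 2. Open state 3: 2b->3.
cbc: 2c undefined. 2c->0: no, bccca/aa meet in 1. 2c->1: no, bccca/aa meet in 1. 2c->2: no, bccca/aaca meet in 2 with "a" left. 2c->3: ok.
cca: 2a undefined. 2a->0: no, b/aaca meet in 0. 2a->1: no, ccaac/cc meet in 2. 2a->2: no, ccaac/aabb meet in 3. 2a->3: ok.
abba: 3a undefined. 3a->0: no, ccaac/aa meet in 1. 3a->1: no, bccca/aa meet in 1. 3a->2: no, bccca/cc meet in 2. 3a->3: no, bccca/aabb meet in 3. Open state 4: 3a->4.
abbc: 3c undefined. 3c->0: ok.
abbaa: 4a undefined. 4a->0: no, b/abbaa meet in 0. 4a->1: ok.
bcbbb: 3b undefined. 3b->0: ok.
cbcab: 4b undefined. 4b->0: no, cbcabcb/cc meet in 2. 4b->1: no, cbcabcb/aabb meet in 3. 4b->2: ok.
ccaac: 4c undefined. 4c->0: ok.
All examples now run through 5 states with every (state, symbol) defined. Accept strings end in {0,4}, Reject strings end in {1,2,3}; accept={0,4}.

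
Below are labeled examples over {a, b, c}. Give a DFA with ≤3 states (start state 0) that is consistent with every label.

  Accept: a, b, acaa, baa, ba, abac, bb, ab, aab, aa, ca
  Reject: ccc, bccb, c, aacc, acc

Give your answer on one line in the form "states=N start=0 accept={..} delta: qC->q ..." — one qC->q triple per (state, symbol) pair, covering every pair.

State merging on the prefix tree: take the shortest (then alphabetical) example prefix whose next move is undefined and point that move at state 0, else 1, else 2, ...; a target is out if some Accept/Reject pair would then sit in one state with the same input left (inseparable). If every existing state is out, open a new one.
a: 0a undefined. 0a->0: ok.
b: 0b undefined. 0b->0: no, abac/c meet in 0 with "c" left. Open state 1: 0b->1.
c: 0c undefined. 0c->0: no, a/ccc meet in 0. 0c->1: no, b/c meet in 1. Open state 2: 0c->2.
ba: 1a undefined. 1a->0: no, abac/c meet in 2. 1a->1: ok.
bb: 1b undefined. 1b->0: ok.
bc: 1c undefined. 1c->0: ok.
ca: 2a undefined. 2a->0: ok.
cc: 2c undefined. 2c->0: no, a/aacc meet in 0. 2c->1: no, a/ccc meet in 0. 2c->2: ok.
bccb: 2b undefined. 2b->0: no, a/bccb meet in 0. 2b->1: no, b/bccb meet in 1. 2b->2: ok.
All examples now run through 3 states with every (state, symbol) defined. Accept strings end in {0,1}, Reject strings end in {2}; accept={0,1}.

states=3 start=0 accept={0,1} delta: 0a->0 0b->1 0c->2 1a->1 1b->0 1c->0 2a->0 2b->2 2c->2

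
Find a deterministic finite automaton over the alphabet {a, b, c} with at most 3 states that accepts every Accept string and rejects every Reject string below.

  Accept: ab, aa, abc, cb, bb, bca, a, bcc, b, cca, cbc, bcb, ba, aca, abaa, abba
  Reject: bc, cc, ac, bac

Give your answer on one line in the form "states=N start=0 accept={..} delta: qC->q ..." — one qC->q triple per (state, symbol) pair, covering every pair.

Fold the examples into a partial DFA from state 0: repeatedly fix the first undefined (state, symbol) met by the shortest-then-alphabetical prefix, trying targets in increasing order and rejecting any under which an Accept and a Reject string meet in one state with the same remainder; add a state when all current targets are rejected. Accepting states are where Accept strings end.
a: 0a undefined. 0a->0: no, abc/bc meet in 0 with "bc" left. Open state 1: 0a->1.
b: 0b undefined. 0b->0: no, bcc/cc meet in 0 with "cc" left. 0b->1: ok.
c: 0c undefined. 0c->0: no, cbc/bc meet in 1 with "c" left. 0c->1: ok.
aa: 1a undefined. 1a->0: no, a/bac meet in 1. 1a->1: ok.
ab: 1b undefined. 1b->0: ok.
ac: 1c undefined. 1c->0: no, ab/bc meet in 0. 1c->1: no, aa/bc meet in 1. Open state 2: 1c->2.
aca: 2a undefined. 2a->0: ok.
bcb: 2b undefined. 2b->0: ok.
bcc: 2c undefined. 2c->0: ok.
All examples now run through 3 states with every (state, symbol) defined. Accept strings end in {0,1}, Reject strings end in {2}; accept={0,1}.

states=3 start=0 accept={0,1} delta: 0a->1 0b->1 0c->1 1a->1 1b->0 1c->2 2a->0 2b->0 2c->0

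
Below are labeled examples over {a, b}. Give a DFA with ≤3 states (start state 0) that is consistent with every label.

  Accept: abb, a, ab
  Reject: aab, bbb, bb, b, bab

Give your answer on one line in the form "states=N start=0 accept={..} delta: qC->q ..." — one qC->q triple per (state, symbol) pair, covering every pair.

states=3 start=0 accept={1} delta: 0a->1 0b->2 1a->0 1b->1 2a->0 2b->0

Grow the machine one transition at a time. Run the examples from 0; the earliest place one falls off (shortest prefix, ties alphabetical) gets sent to the lowest-numbered state that keeps every Accept/Reject pair distinguishable — a pair clashes when both reach the same state with identical unread suffix — and to a fresh state only if none does.
a: 0a undefined. 0a->0: no, abb/bb meet in 0 with "bb" left. Open state 1: 0a->1.
b: 0b undefined. 0b->0: no, ab/bab meet in 1 with "b" left. 0b->1: no, abb/bbb meet in 1 with "bb" left. Open state 2: 0b->2.
aa: 1a undefined. 1a->0: ok.
ab: 1b undefined. 1b->0: no, abb/aab meet in 2. 1b->1: ok.
ba: 2a undefined. 2a->0: ok.
bb: 2b undefined. 2b->0: ok.
All examples now run through 3 states with every (state, symbol) defined. Accept strings end in {1}, Reject strings end in {0,2}; accept={1}.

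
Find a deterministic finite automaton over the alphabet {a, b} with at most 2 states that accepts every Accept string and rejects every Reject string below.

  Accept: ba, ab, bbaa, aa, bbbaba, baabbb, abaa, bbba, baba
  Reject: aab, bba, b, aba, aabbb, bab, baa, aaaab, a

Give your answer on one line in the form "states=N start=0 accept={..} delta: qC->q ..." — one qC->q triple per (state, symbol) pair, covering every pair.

states=2 start=0 accept={0} delta: 0a->1 0b->1 1a->0 1b->0

Fold the examples into a partial DFA from state 0: repeatedly fix the first undefined (state, symbol) met by the shortest-then-alphabetical prefix, trying targets in increasing order and rejecting any under which an Accept and a Reject string meet in one state with the same remainder; add a state when all current targets are rejected. Accepting states are where Accept strings end.
a: 0a undefined. 0a->0: no, ba/aba meet in 0 with "ba" left. Open state 1: 0a->1.
b: 0b undefined. 0b->0: no, ba/bba meet in 1. 0b->1: ok.
aa: 1a undefined. 1a->0: ok.
ab: 1b undefined. 1b->0: ok.
All examples now run through 2 states with every (state, symbol) defined. Accept strings end in {0}, Reject strings end in {1}; accept={0}.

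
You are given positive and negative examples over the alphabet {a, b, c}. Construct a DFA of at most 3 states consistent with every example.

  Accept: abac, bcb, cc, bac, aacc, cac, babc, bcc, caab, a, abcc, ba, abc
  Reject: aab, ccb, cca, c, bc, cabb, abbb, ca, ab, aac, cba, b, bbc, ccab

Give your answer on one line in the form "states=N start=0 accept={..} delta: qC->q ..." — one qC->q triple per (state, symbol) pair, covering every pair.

states=3 start=0 accept={1} delta: 0a->1 0b->0 0c->2 1a->0 1b->2 1c->1 2a->2 2b->1 2c->1

Grow the machine one transition at a time. Run the examples from 0; the earliest place one falls off (shortest prefix, ties alphabetical) gets sent to the lowest-numbered state that keeps every Accept/Reject pair distinguishable — a pair clashes when both reach the same state with identical unread suffix — and to a fresh state only if none does.
a: 0a undefined. 0a->0: no, abc/bc meet in 0 with "bc" left. Open state 1: 0a->1.
b: 0b undefined. 0b->0: ok.
c: 0c undefined. 0c->0: no, bcb/ccb meet in 0. 0c->1: no, bcb/ab meet in 1 with "b" left. Open state 2: 0c->2.
aa: 1a undefined. 1a->0: ok.
ab: 1b undefined. 1b->0: no, babc/c meet in 2. 1b->1: no, abac/c meet in 2. 1b->2: ok.
ca: 2a undefined. 2a->0: no, abac/c meet in 2. 2a->1: no, bcb/cabb meet in 2 with "b" left. 2a->2: ok.
cb: 2b undefined. 2b->0: no, bcb/aab meet in 0. 2b->1: ok.
cc: 2c undefined. 2c->0: no, abac/aab meet in 0. 2c->1: ok.
bac: 1c undefined. 1c->0: no, bac/aab meet in 0. 1c->1: ok.
All examples now run through 3 states with every (state, symbol) defined. Accept strings end in {1}, Reject strings end in {0,2}; accept={1}.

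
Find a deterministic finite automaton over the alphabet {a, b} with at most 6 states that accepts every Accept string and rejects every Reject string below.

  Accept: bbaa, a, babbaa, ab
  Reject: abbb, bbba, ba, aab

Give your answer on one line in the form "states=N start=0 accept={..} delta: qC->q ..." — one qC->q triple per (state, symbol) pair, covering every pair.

states=5 start=0 accept={1,3} delta: 0a->1 0b->1 1a->2 1b->3 2a->1 2b->0 3a->0 3b->4 4a->0 4b->0

State merging on the prefix tree: take the shortest (then alphabetical) example prefix whose next move is undefined and point that move at state 0, else 1, else 2, ...; a target is out if some Accept/Reject pair would then sit in one state with the same input left (inseparable). If every existing state is out, open a new one.
a: 0a undefined. 0a->0: no, ab/aab meet in 0 with "b" left. Open state 1: 0a->1.
b: 0b undefined. 0b->0: no, a/bbba meet in 1. 0b->1: ok.
aa: 1a undefined. 1a->0: no, a/aab meet in 1. 1a->1: no, a/ba meet in 1. Open state 2: 1a->2.
ab: 1b undefined. 1b->0: no, bbaa/bbba meet in 2. 1b->1: no, a/abbb meet in 1. 1b->2: no, ab/ba meet in 2. Open state 3: 1b->3.
aab: 2b undefined. 2b->0: ok.
abb: 3b undefined. 3b->0: no, a/abbb meet in 1. 3b->1: no, ab/abbb meet in 3. 3b->2: no, babbaa/bbba meet in 2 with "a" left. 3b->3: no, ab/abbb meet in 3. Open state 4: 3b->4.
bba: 3a undefined. 3a->0: ok.
abbb: 4b undefined. 4b->0: ok.
bbba: 4a undefined. 4a->0: ok.
babbaa: 2a undefined. 2a->0: no, babbaa/abbb meet in 0. 2a->1: ok.
All examples now run through 5 states with every (state, symbol) defined. Accept strings end in {1,3}, Reject strings end in {0,2}; accept={1,3}.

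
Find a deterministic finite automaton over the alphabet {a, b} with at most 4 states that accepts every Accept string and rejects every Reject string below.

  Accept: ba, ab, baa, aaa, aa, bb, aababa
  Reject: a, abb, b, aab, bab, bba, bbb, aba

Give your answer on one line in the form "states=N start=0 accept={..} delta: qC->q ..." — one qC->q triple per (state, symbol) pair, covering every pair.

states=3 start=0 accept={0,2} delta: 0a->1 0b->1 1a->2 1b->0 2a->0 2b->1

State merging on the prefix tree: take the shortest (then alphabetical) example prefix whose next move is undefined and point that move at state 0, else 1, else 2, ...; a target is out if some Accept/Reject pair would then sit in one state with the same input left (inseparable). If every existing state is out, open a new one.
a: 0a undefined. 0a->0: no, ba/aba meet in 0 with "ba" left. Open state 1: 0a->1.
b: 0b undefined. 0b->0: no, ba/a meet in 1. 0b->1: ok.
aa: 1a undefined. 1a->0: no, baa/a meet in 1. 1a->1: no, ba/a meet in 1. Open state 2: 1a->2.
ab: 1b undefined. 1b->0: ok.
aaa: 2a undefined. 2a->0: ok.
aab: 2b undefined. 2b->0: no, ab/aab meet in 0. 2b->1: ok.
All examples now run through 3 states with every (state, symbol) defined. Accept strings end in {0,2}, Reject strings end in {1}; accept={0,2}.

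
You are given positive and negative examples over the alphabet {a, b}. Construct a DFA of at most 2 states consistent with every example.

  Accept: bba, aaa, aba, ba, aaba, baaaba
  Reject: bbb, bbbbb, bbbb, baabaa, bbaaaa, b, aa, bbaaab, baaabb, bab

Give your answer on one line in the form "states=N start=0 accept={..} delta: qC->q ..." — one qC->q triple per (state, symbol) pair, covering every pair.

Grow the machine one transition at a time. Run the examples from 0; the earliest place one falls off (shortest prefix, ties alphabetical) gets sent to the lowest-numbered state that keeps every Accept/Reject pair distinguishable — a pair clashes when both reach the same state with identical unread suffix — and to a fresh state only if none does.
a: 0a undefined. 0a->0: no, aaa/aa meet in 0. Open state 1: 0a->1.
b: 0b undefined. 0b->0: ok.
aa: 1a undefined. 1a->0: ok.
ab: 1b undefined. 1b->0: ok.
All examples now run through 2 states with every (state, symbol) defined. Accept strings end in {1}, Reject strings end in {0}; accept={1}.

states=2 start=0 accept={1} delta: 0a->1 0b->0 1a->0 1b->0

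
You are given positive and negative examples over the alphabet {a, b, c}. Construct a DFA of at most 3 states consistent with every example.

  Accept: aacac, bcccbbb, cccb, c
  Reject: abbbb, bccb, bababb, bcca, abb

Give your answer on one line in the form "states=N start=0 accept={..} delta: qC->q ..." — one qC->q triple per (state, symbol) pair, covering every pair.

Grow the machine one transition at a time. Run the examples from 0; the earliest place one falls off (shortest prefix, ties alphabetical) gets sent to the lowest-numbered state that keeps every Accept/Reject pair distinguishable — a pair clashes when both reach the same state with identical unread suffix — and to a fresh state only if none does.
a: 0a undefined. 0a->0: ok.
b: 0b undefined. 0b->0: ok.
c: 0c undefined. 0c->0: no, aacac/abbbb meet in 0. Open state 1: 0c->1.
cc: 1c undefined. 1c->0: ok.
aaca: 1a undefined. 1a->0: ok.
cccb: 1b undefined. 1b->0: no, bcccbbb/abbbb meet in 0. 1b->1: ok.
All examples now run through 2 states with every (state, symbol) defined. Accept strings end in {1}, Reject strings end in {0}; accept={1}.

states=2 start=0 accept={1} delta: 0a->0 0b->0 0c->1 1a->0 1b->1 1c->0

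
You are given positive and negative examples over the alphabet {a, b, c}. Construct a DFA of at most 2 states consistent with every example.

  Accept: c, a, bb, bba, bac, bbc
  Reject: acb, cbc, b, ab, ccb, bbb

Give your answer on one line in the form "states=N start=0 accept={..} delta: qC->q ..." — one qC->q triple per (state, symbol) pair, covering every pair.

Fold the examples into a partial DFA from state 0: repeatedly fix the first undefined (state, symbol) met by the shortest-then-alphabetical prefix, trying targets in increasing order and rejecting any under which an Accept and a Reject string meet in one state with the same remainder; add a state when all current targets are rejected. Accepting states are where Accept strings end.
a: 0a undefined. 0a->0: ok.
b: 0b undefined. 0b->0: no, a/b meet in 0. Open state 1: 0b->1.
c: 0c undefined. 0c->0: ok.
ba: 1a undefined. 1a->0: ok.
bb: 1b undefined. 1b->0: ok.
cbc: 1c undefined. 1c->0: no, c/cbc meet in 0. 1c->1: ok.
All examples now run through 2 states with every (state, symbol) defined. Accept strings end in {0}, Reject strings end in {1}; accept={0}.

states=2 start=0 accept={0} delta: 0a->0 0b->1 0c->0 1a->0 1b->0 1c->1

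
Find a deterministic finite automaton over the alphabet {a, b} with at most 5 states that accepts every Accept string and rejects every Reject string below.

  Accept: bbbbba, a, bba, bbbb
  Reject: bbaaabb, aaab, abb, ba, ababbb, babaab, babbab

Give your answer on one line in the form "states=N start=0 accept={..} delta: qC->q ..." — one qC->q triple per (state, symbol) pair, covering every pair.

Fold the examples into a partial DFA from state 0: repeatedly fix the first undefined (state, symbol) met by the shortest-then-alphabetical prefix, trying targets in increasing order and rejecting any under which an Accept and a Reject string meet in one state with the same remainder; add a state when all current targets are rejected. Accepting states are where Accept strings end.
a: 0a undefined. 0a->0: ok.
b: 0b undefined. 0b->0: no, bbbbba/bbaaabb meet in 0. Open state 1: 0b->1.
ba: 1a undefined. 1a->0: no, a/ba meet in 0. 1a->1: no, bbbb/ababbb meet in 1 with "bbb" left. Open state 2: 1a->2.
bb: 1b undefined. 1b->0: no, bbbbba/ba meet in 2. 1b->1: no, bbbbba/ba meet in 2. 1b->2: ok.
bab: 2b undefined. 2b->0: no, a/babbab meet in 0. 2b->1: no, bbbbba/abb meet in 2. 2b->2: no, bbbb/abb meet in 2. Open state 3: 2b->3.
bba: 2a undefined. 2a->0: ok.
baba: 3a undefined. 3a->0: ok.
babb: 3b undefined. 3b->0: no, bbbbba/bbaaabb meet in 2. 3b->1: no, bbbb/aaab meet in 1. 3b->2: no, bbbb/bbaaabb meet in 2. 3b->3: no, bbbb/ababbb meet in 3. Open state 4: 3b->4.
babba: 4a undefined. 4a->0: ok.
bbbbb: 4b undefined. 4b->0: no, bbbbba/ababbb meet in 0. 4b->1: no, bbbbba/bbaaabb meet in 2. 4b->2: ok.
All examples now run through 5 states with every (state, symbol) defined. Accept strings end in {0,4}, Reject strings end in {1,2}; accept={0,4}.

states=5 start=0 accept={0,4} delta: 0a->0 0b->1 1a->2 1b->2 2a->0 2b->3 3a->0 3b->4 4a->0 4b->2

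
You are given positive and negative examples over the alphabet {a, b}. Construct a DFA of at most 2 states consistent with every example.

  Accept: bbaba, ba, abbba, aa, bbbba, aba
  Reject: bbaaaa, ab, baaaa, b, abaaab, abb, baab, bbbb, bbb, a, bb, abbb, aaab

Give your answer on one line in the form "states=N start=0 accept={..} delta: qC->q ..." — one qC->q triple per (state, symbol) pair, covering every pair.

states=2 start=0 accept={0} delta: 0a->1 0b->1 1a->0 1b->1

Fold the examples into a partial DFA from state 0: repeatedly fix the first undefined (state, symbol) met by the shortest-then-alphabetical prefix, trying targets in increasing order and rejecting any under which an Accept and a Reject string meet in one state with the same remainder; add a state when all current targets are rejected. Accepting states are where Accept strings end.
a: 0a undefined. 0a->0: no, aa/a meet in 0. Open state 1: 0a->1.
b: 0b undefined. 0b->0: no, ba/a meet in 1. 0b->1: ok.
aa: 1a undefined. 1a->0: ok.
ab: 1b undefined. 1b->0: no, bbaba/baaaa meet in 1. 1b->1: ok.
All examples now run through 2 states with every (state, symbol) defined. Accept strings end in {0}, Reject strings end in {1}; accept={0}.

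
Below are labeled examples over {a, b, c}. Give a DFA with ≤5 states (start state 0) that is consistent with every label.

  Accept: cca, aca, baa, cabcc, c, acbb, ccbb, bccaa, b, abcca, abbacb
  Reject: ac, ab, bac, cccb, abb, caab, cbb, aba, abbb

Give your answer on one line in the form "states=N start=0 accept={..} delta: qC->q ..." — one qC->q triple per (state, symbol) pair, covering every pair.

states=4 start=0 accept={0,1} delta: 0a->1 0b->0 0c->1 1a->1 1b->2 1c->3 2a->2 2b->2 2c->0 3a->0 3b->0 3c->1

State merging on the prefix tree: take the shortest (then alphabetical) example prefix whose next move is undefined and point that move at state 0, else 1, else 2, ...; a target is out if some Accept/Reject pair would then sit in one state with the same input left (inseparable). If every existing state is out, open a new one.
a: 0a undefined. 0a->0: no, c/ac meet in 0 with "c" left. Open state 1: 0a->1.
b: 0b undefined. 0b->0: ok.
c: 0c undefined. 0c->0: no, c/cccb meet in 0. 0c->1: ok.
ab: 1b undefined. 1b->0: no, c/aba meet in 1. 1b->1: no, baa/aba meet in 1 with "a" left. Open state 2: 1b->2.
ac: 1c undefined. 1c->0: no, acbb/ac meet in 0. 1c->1: no, c/ac meet in 1. 1c->2: no, cca/aba meet in 2 with "a" left. Open state 3: 1c->3.
ca: 1a undefined. 1a->0: no, cabcc/ac meet in 3. 1a->1: ok.
aba: 2a undefined. 2a->0: no, b/aba meet in 0. 2a->1: no, baa/aba meet in 1. 2a->2: ok.
abb: 2b undefined. 2b->0: no, b/abb meet in 0. 2b->1: no, baa/abb meet in 1. 2b->2: ok.
abc: 2c undefined. 2c->0: ok.
aca: 3a undefined. 3a->0: ok.
acb: 3b undefined. 3b->0: ok.
ccc: 3c undefined. 3c->0: no, cca/cccb meet in 0. 3c->1: ok.
All examples now run through 4 states with every (state, symbol) defined. Accept strings end in {0,1}, Reject strings end in {2,3}; accept={0,1}.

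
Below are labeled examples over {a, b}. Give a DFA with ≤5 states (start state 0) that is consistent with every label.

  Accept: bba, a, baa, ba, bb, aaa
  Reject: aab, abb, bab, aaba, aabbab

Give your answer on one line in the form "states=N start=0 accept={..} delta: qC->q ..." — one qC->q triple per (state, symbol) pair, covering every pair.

states=3 start=0 accept={0,1} delta: 0a->1 0b->0 1a->1 1b->2 2a->2 2b->2

Grow the machine one transition at a time. Run the examples from 0; the earliest place one falls off (shortest prefix, ties alphabetical) gets sent to the lowest-numbered state that keeps every Accept/Reject pair distinguishable — a pair clashes when both reach the same state with identical unread suffix — and to a fresh state only if none does.
a: 0a undefined. 0a->0: no, ba/aaba meet in 0 with "ba" left. Open state 1: 0a->1.
b: 0b undefined. 0b->0: ok.
aa: 1a undefined. 1a->0: no, bba/aaba meet in 1. 1a->1: ok.
ab: 1b undefined. 1b->0: no, bba/aaba meet in 1. 1b->1: no, bba/aab meet in 1. Open state 2: 1b->2.
abb: 2b undefined. 2b->0: no, bb/abb meet in 0. 2b->1: no, bba/abb meet in 1. 2b->2: ok.
aaba: 2a undefined. 2a->0: no, bb/aaba meet in 0. 2a->1: no, bba/aaba meet in 1. 2a->2: ok.
All examples now run through 3 states with every (state, symbol) defined. Accept strings end in {0,1}, Reject strings end in {2}; accept={0,1}.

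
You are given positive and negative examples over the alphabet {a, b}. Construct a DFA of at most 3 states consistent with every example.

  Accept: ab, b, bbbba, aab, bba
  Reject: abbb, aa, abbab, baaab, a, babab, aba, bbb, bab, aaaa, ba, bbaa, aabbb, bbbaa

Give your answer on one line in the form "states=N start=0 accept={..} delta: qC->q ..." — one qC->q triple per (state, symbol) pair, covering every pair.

states=3 start=0 accept={1} delta: 0a->0 0b->1 1a->2 1b->2 2a->1 2b->2

State merging on the prefix tree: take the shortest (then alphabetical) example prefix whose next move is undefined and point that move at state 0, else 1, else 2, ...; a target is out if some Accept/Reject pair would then sit in one state with the same input left (inseparable). If every existing state is out, open a new one.
a: 0a undefined. 0a->0: ok.
b: 0b undefined. 0b->0: no, ab/abbb meet in 0. Open state 1: 0b->1.
ba: 1a undefined. 1a->0: no, ab/baaab meet in 1. 1a->1: no, ab/aba meet in 1. Open state 2: 1a->2.
bb: 1b undefined. 1b->0: no, ab/abbb meet in 1. 1b->1: no, ab/abbb meet in 1. 1b->2: ok.
baa: 2a undefined. 2a->0: no, ab/abbab meet in 1. 2a->1: ok.
bab: 2b undefined. 2b->0: no, ab/babab meet in 1. 2b->1: no, ab/abbb meet in 1. 2b->2: ok.
All examples now run through 3 states with every (state, symbol) defined. Accept strings end in {1}, Reject strings end in {0,2}; accept={1}.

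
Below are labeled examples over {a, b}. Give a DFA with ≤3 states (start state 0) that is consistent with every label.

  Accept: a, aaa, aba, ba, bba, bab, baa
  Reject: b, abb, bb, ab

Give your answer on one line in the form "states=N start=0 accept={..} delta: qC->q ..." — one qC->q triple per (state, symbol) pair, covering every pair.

Grow the machine one transition at a time. Run the examples from 0; the earliest place one falls off (shortest prefix, ties alphabetical) gets sent to the lowest-numbered state that keeps every Accept/Reject pair distinguishable — a pair clashes when both reach the same state with identical unread suffix — and to a fresh state only if none does.
a: 0a undefined. 0a->0: ok.
b: 0b undefined. 0b->0: no, a/b meet in 0. Open state 1: 0b->1.
ba: 1a undefined. 1a->0: no, bab/b meet in 1. 1a->1: no, aba/b meet in 1. Open state 2: 1a->2.
bb: 1b undefined. 1b->0: no, a/abb meet in 0. 1b->1: ok.
baa: 2a undefined. 2a->0: ok.
bab: 2b undefined. 2b->0: ok.
All examples now run through 3 states with every (state, symbol) defined. Accept strings end in {0,2}, Reject strings end in {1}; accept={0,2}.

states=3 start=0 accept={0,2} delta: 0a->0 0b->1 1a->2 1b->1 2a->0 2b->0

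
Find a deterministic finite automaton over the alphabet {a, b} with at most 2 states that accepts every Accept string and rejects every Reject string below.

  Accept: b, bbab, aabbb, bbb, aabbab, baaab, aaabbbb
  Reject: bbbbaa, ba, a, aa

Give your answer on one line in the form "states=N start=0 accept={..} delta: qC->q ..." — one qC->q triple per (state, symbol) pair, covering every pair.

states=2 start=0 accept={1} delta: 0a->0 0b->1 1a->0 1b->1

Grow the machine one transition at a time. Run the examples from 0; the earliest place one falls off (shortest prefix, ties alphabetical) gets sent to the lowest-numbered state that keeps every Accept/Reject pair distinguishable — a pair clashes when both reach the same state with identical unread suffix — and to a fresh state only if none does.
a: 0a undefined. 0a->0: ok.
b: 0b undefined. 0b->0: no, b/bbbbaa meet in 0. Open state 1: 0b->1.
ba: 1a undefined. 1a->0: ok.
bb: 1b undefined. 1b->0: no, aaabbbb/bbbbaa meet in 0. 1b->1: ok.
All examples now run through 2 states with every (state, symbol) defined. Accept strings end in {1}, Reject strings end in {0}; accept={1}.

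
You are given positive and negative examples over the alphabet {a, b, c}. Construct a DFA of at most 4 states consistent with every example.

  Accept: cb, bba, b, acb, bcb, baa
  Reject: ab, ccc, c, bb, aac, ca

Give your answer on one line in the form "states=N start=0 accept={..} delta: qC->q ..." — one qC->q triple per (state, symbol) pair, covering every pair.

Grow the machine one transition at a time. Run the examples from 0; the earliest place one falls off (shortest prefix, ties alphabetical) gets sent to the lowest-numbered state that keeps every Accept/Reject pair distinguishable — a pair clashes when both reach the same state with identical unread suffix — and to a fresh state only if none does.
a: 0a undefined. 0a->0: no, b/ab meet in 0 with "b" left. Open state 1: 0a->1.
b: 0b undefined. 0b->0: no, b/bb meet in 0. 0b->1: ok.
c: 0c undefined. 0c->0: no, cb/ca meet in 1. 0c->1: no, cb/ab meet in 1 with "b" left. Open state 2: 0c->2.
aa: 1a undefined. 1a->0: ok.
ab: 1b undefined. 1b->0: ok.
ac: 1c undefined. 1c->0: ok.
ca: 2a undefined. 2a->0: ok.
cb: 2b undefined. 2b->0: no, cb/ab meet in 0. 2b->1: ok.
cc: 2c undefined. 2c->0: ok.
All examples now run through 3 states with every (state, symbol) defined. Accept strings end in {1}, Reject strings end in {0,2}; accept={1}.

states=3 start=0 accept={1} delta: 0a->1 0b->1 0c->2 1a->0 1b->0 1c->0 2a->0 2b->1 2c->0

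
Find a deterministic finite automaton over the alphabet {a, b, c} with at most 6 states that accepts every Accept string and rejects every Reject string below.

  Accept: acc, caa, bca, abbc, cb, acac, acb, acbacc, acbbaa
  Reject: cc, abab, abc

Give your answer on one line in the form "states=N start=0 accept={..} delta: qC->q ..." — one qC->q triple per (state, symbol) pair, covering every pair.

Fold the examples into a partial DFA from state 0: repeatedly fix the first undefined (state, symbol) met by the shortest-then-alphabetical prefix, trying targets in increasing order and rejecting any under which an Accept and a Reject string meet in one state with the same remainder; add a state when all current targets are rejected. Accepting states are where Accept strings end.
a: 0a undefined. 0a->0: no, acc/cc meet in 0 with "cc" left. Open state 1: 0a->1.
b: 0b undefined. 0b->0: ok.
c: 0c undefined. 0c->0: no, cb/cc meet in 0. 0c->1: ok.
ab: 1b undefined. 1b->0: no, abbc/abc meet in 1. 1b->1: no, abbc/cc meet in 1 with "c" left. Open state 2: 1b->2.
ac: 1c undefined. 1c->0: no, acac/cc meet in 0. 1c->1: no, acc/cc meet in 1. 1c->2: no, acc/abc meet in 2 with "c" left. Open state 3: 1c->3.
ca: 1a undefined. 1a->0: ok.
aba: 2a undefined. 2a->0: no, bca/abab meet in 0. 2a->1: no, cb/abab meet in 2. 2a->2: ok.
abb: 2b undefined. 2b->0: no, bca/abab meet in 0. 2b->1: no, caa/abab meet in 1. 2b->2: no, abbc/abc meet in 2 with "c" left. 2b->3: ok.
abc: 2c undefined. 2c->0: no, bca/abc meet in 0. 2c->1: no, caa/abc meet in 1. 2c->2: no, cb/abc meet in 2. 2c->3: ok.
aca: 3a undefined. 3a->0: ok.
acb: 3b undefined. 3b->0: ok.
acc: 3c undefined. 3c->0: ok.
All examples now run through 4 states with every (state, symbol) defined. Accept strings end in {0,1,2}, Reject strings end in {3}; accept={0,1,2}.

states=4 start=0 accept={0,1,2} delta: 0a->1 0b->0 0c->1 1a->0 1b->2 1c->3 2a->2 2b->3 2c->3 3a->0 3b->0 3c->0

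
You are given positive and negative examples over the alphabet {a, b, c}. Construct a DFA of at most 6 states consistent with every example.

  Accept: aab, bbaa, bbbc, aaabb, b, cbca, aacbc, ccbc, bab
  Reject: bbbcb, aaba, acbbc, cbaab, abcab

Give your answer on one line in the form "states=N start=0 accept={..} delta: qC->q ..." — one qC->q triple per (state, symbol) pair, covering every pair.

Fold the examples into a partial DFA from state 0: repeatedly fix the first undefined (state, symbol) met by the shortest-then-alphabetical prefix, trying targets in increasing order and rejecting any under which an Accept and a Reject string meet in one state with the same remainder; add a state when all current targets are rejected. Accepting states are where Accept strings end.
a: 0a undefined. 0a->0: ok.
b: 0b undefined. 0b->0: no, aab/aaba meet in 0. Open state 1: 0b->1.
c: 0c undefined. 0c->0: ok.
ba: 1a undefined. 1a->0: no, aab/cbaab meet in 1. 1a->1: no, aab/aaba meet in 1. Open state 2: 1a->2.
bb: 1b undefined. 1b->0: no, bbaa/acbbc meet in 0. 1b->1: no, bbbc/acbbc meet in 1 with "c" left. 1b->2: no, aaabb/aaba meet in 2. Open state 3: 1b->3.
abc: 1c undefined. 1c->0: no, aab/abcab meet in 1. 1c->1: no, cbca/aaba meet in 2. 1c->2: no, aacbc/aaba meet in 2. 1c->3: ok.
bab: 2b undefined. 2b->0: ok.
bba: 3a undefined. 3a->0: no, aab/abcab meet in 1. 3a->1: no, bbaa/aaba meet in 2. 3a->2: no, cbca/aaba meet in 2. 3a->3: ok.
bbb: 3b undefined. 3b->0: no, aab/bbbcb meet in 1. 3b->1: no, aab/bbbcb meet in 1. 3b->2: ok.
bbbc: 2c undefined. 2c->0: no, aab/bbbcb meet in 1. 2c->1: no, bbaa/bbbcb meet in 3. 2c->2: no, bbbc/aaba meet in 2. 2c->3: ok.
cbaa: 2a undefined. 2a->0: no, aab/cbaab meet in 1. 2a->1: no, bbaa/cbaab meet in 3. 2a->2: no, bab/cbaab meet in 0. 2a->3: ok.
acbbc: 3c undefined. 3c->0: no, bab/acbbc meet in 0. 3c->1: no, aab/acbbc meet in 1. 3c->2: ok.
All examples now run through 4 states with every (state, symbol) defined. Accept strings end in {0,1,3}, Reject strings end in {2}; accept={0,1,3}.

states=4 start=0 accept={0,1,3} delta: 0a->0 0b->1 0c->0 1a->2 1b->3 1c->3 2a->3 2b->0 2c->3 3a->3 3b->2 3c->2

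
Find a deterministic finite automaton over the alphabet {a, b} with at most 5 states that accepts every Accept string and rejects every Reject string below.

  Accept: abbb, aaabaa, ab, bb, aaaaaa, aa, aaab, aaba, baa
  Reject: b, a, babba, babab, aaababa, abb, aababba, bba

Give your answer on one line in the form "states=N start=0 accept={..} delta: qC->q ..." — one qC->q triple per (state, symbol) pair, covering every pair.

states=5 start=0 accept={0,2,3} delta: 0a->1 0b->1 1a->2 1b->0 2a->2 2b->3 3a->3 3b->4 4a->1 4b->0

Fold the examples into a partial DFA from state 0: repeatedly fix the first undefined (state, symbol) met by the shortest-then-alphabetical prefix, trying targets in increasing order and rejecting any under which an Accept and a Reject string meet in one state with the same remainder; add a state when all current targets are rejected. Accepting states are where Accept strings end.
a: 0a undefined. 0a->0: no, ab/b meet in 0 with "b" left. Open state 1: 0a->1.
b: 0b undefined. 0b->0: no, bb/b meet in 0. 0b->1: ok.
aa: 1a undefined. 1a->0: no, baa/b meet in 1. 1a->1: no, aaaaaa/b meet in 1. Open state 2: 1a->2.
ab: 1b undefined. 1b->0: ok.
aaa: 2a undefined. 2a->0: no, aaab/b meet in 1. 2a->1: no, baa/b meet in 1. 2a->2: ok.
aab: 2b undefined. 2b->0: no, abbb/babab meet in 0. 2b->1: no, aaabaa/aaababa meet in 2. 2b->2: no, aaabaa/babba meet in 2. Open state 3: 2b->3.
aaba: 3a undefined. 3a->0: no, aaabaa/b meet in 1. 3a->1: no, abbb/babab meet in 0. 3a->2: no, aaabaa/aaababa meet in 2. 3a->3: ok.
babb: 3b undefined. 3b->0: no, abbb/babab meet in 0. 3b->1: no, aaaaaa/babba meet in 2. 3b->2: no, aaabaa/aababba meet in 3. 3b->3: no, aaabaa/babba meet in 3. Open state 4: 3b->4.
babba: 4a undefined. 4a->0: no, abbb/babba meet in 0. 4a->1: ok.
aababb: 4b undefined. 4b->0: ok.
All examples now run through 5 states with every (state, symbol) defined. Accept strings end in {0,2,3}, Reject strings end in {1,4}; accept={0,2,3}.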